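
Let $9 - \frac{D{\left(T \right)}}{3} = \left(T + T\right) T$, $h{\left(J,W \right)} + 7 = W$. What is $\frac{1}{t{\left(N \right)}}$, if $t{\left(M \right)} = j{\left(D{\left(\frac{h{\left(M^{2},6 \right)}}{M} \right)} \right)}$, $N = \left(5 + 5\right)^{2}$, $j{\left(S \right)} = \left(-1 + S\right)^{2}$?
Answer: $\frac{25000000}{16899220009} \approx 0.0014794$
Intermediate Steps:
$h{\left(J,W \right)} = -7 + W$
$D{\left(T \right)} = 27 - 6 T^{2}$ ($D{\left(T \right)} = 27 - 3 \left(T + T\right) T = 27 - 3 \cdot 2 T T = 27 - 3 \cdot 2 T^{2} = 27 - 6 T^{2}$)
$N = 100$ ($N = 10^{2} = 100$)
$t{\left(M \right)} = \left(26 - \frac{6}{M^{2}}\right)^{2}$ ($t{\left(M \right)} = \left(-1 - \left(-27 + 6 \left(\frac{-7 + 6}{M}\right)^{2}\right)\right)^{2} = \left(-1 - \left(-27 + 6 \left(- \frac{1}{M}\right)^{2}\right)\right)^{2} = \left(-1 + \left(27 - \frac{6}{M^{2}}\right)\right)^{2} = \left(26 - \frac{6}{M^{2}}\right)^{2}$)
$\frac{1}{t{\left(N \right)}} = \frac{1}{4 \cdot \frac{1}{100000000} \left(-3 + 13 \cdot 100^{2}\right)^{2}} = \frac{1}{4 \cdot \frac{1}{100000000} \left(-3 + 13 \cdot 10000\right)^{2}} = \frac{1}{4 \cdot \frac{1}{100000000} \left(-3 + 130000\right)^{2}} = \frac{1}{4 \cdot \frac{1}{100000000} \cdot 129997^{2}} = \frac{1}{4 \cdot \frac{1}{100000000} \cdot 16899220009} = \frac{1}{\frac{16899220009}{25000000}} = \frac{25000000}{16899220009}$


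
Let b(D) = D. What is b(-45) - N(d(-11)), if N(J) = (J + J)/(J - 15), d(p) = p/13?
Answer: -4646/103 ≈ -45.107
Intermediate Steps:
d(p) = p/13 (d(p) = p*(1/13) = p/13)
N(J) = 2*J/(-15 + J) (N(J) = (2*J)/(-15 + J) = 2*J/(-15 + J))
b(-45) - N(d(-11)) = -45 - 2*(1/13)*(-11)/(-15 + (1/13)*(-11)) = -45 - 2*(-11)/(13*(-15 - 11/13)) = -45 - 2*(-11)/(13*(-206/13)) = -45 - 2*(-11)*(-13)/(13*206) = -45 - 1*11/103 = -45 - 11/103 = -4646/103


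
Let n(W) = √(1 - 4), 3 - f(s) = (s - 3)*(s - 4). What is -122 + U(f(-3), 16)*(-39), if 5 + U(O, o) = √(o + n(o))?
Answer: 73 - 39*√(16 + I*√3) ≈ -83.228 - 8.4314*I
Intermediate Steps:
f(s) = 3 - (-4 + s)*(-3 + s) (f(s) = 3 - (s - 3)*(s - 4) = 3 - (-3 + s)*(-4 + s) = 3 - (-4 + s)*(-3 + s))
n(W) = I*√3 (n(W) = √(-3) = I*√3)
U(O, o) = -5 + √(o + I*√3)
-122 + U(f(-3), 16)*(-39) = -122 + (-5 + √(16 + I*√3))*(-39) = -122 + (195 - 39*√(16 + I*√3)) = 73 - 39*√(16 + I*√3)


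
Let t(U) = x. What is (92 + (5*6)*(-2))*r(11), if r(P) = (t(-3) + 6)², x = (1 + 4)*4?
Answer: 21632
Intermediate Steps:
x = 20 (x = 5*4 = 20)
t(U) = 20
r(P) = 676 (r(P) = (20 + 6)² = 26² = 676)
(92 + (5*6)*(-2))*r(11) = (92 + (5*6)*(-2))*676 = (92 + 30*(-2))*676 = (92 - 60)*676 = 32*676 = 21632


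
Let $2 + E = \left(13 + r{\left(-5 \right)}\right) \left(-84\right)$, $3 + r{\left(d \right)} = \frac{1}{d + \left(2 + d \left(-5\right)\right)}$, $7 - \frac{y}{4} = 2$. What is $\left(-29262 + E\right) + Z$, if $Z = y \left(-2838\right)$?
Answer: $- \frac{955546}{11} \approx -86868.0$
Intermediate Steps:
$y = 20$ ($y = 28 - 8 = 20$)
$r{\left(d \right)} = -3 + \frac{1}{2 - 4 d}$ ($r{\left(d \right)} = -3 + \frac{1}{d + \left(2 + d \left(-5\right)\right)} = -3 + \frac{1}{d - \left(-2 + 5 d\right)} = -3 + \frac{1}{2 - 4 d}$)
$Z = -56760$ ($Z = 20 \left(-2838\right) = -56760$)
$E = - \frac{9304}{11}$ ($E = -2 + \left(13 + \frac{5 - -60}{2 \left(-1 + 2 \left(-5\right)\right)}\right) \left(-84\right) = -2 + \left(13 + \frac{5 + 60}{2 \left(-1 - 10\right)}\right) \left(-84\right) = -2 + \left(13 + \frac{1}{2} \frac{1}{-11} \cdot 65\right) \left(-84\right) = -2 + \left(13 + \frac{1}{2} \left(- \frac{1}{11}\right) 65\right) \left(-84\right) = -2 + \left(13 - \frac{65}{22}\right) \left(-84\right) = -2 + \frac{221}{22} \left(-84\right) = -2 - \frac{9282}{11} = - \frac{9304}{11} \approx -845.82$)
$\left(-29262 + E\right) + Z = \left(-29262 - \frac{9304}{11}\right) - 56760 = - \frac{331186}{11} - 56760 = - \frac{955546}{11}$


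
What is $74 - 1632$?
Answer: $-1558$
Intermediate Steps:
$74 - 1632 = -1558$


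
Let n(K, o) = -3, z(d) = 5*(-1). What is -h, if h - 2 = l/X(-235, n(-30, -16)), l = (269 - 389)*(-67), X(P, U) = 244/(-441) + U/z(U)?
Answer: -17728406/103 ≈ -1.7212e+5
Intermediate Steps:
z(d) = -5
X(P, U) = -244/441 - U/5 (X(P, U) = 244/(-441) + U/(-5) = 244*(-1/441) + U*(-1/5) = -244/441 - U/5)
l = 8040 (l = -120*(-67) = 8040)
h = 17728406/103 (h = 2 + 8040/(-244/441 - 1/5*(-3)) = 2 + 8040/(-244/441 + 3/5) = 2 + 8040/(103/2205) = 2 + 8040*(2205/103) = 2 + 17728200/103 = 17728406/103 ≈ 1.7212e+5)
-h = -1*17728406/103 = -17728406/103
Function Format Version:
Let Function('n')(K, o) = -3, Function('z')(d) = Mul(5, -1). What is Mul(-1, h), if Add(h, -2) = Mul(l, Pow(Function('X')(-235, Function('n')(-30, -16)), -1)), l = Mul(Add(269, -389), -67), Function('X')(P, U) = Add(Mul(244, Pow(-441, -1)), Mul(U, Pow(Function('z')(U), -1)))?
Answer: Rational(-17728406, 103) ≈ -1.7212e+5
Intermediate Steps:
Function('z')(d) = -5
Function('X')(P, U) = Add(Rational(-244, 441), Mul(Rational(-1, 5), U)) (Function('X')(P, U) = Add(Mul(244, Pow(-441, -1)), Mul(U, Pow(-5, -1))) = Add(Mul(244, Rational(-1, 441)), Mul(U, Rational(-1, 5))) = Add(Rational(-244, 441), Mul(Rational(-1, 5), U)))
l = 8040 (l = Mul(-120, -67) = 8040)
h = Rational(17728406, 103) (h = Add(2, Mul(8040, Pow(Add(Rational(-244, 441), Mul(Rational(-1, 5), -3)), -1))) = Add(2, Mul(8040, Pow(Add(Rational(-244, 441), Rational(3, 5)), -1))) = Add(2, Mul(8040, Pow(Rational(103, 2205), -1))) = Add(2, Mul(8040, Rational(2205, 103))) = Add(2, Rational(17728200, 103)) = Rational(17728406, 103) ≈ 1.7212e+5)
Mul(-1, h) = Mul(-1, Rational(17728406, 103)) = Rational(-17728406, 103)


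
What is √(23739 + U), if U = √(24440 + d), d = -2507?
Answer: √(23739 + 3*√2437) ≈ 154.55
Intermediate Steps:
U = 3*√2437 (U = √(24440 - 2507) = √21933 = 3*√2437 ≈ 148.10)
√(23739 + U) = √(23739 + 3*√2437)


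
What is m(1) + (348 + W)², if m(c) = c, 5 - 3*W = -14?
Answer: 1129978/9 ≈ 1.2555e+5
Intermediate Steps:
W = 19/3 (W = 5/3 - ⅓*(-14) = 5/3 + 14/3 = 19/3 ≈ 6.3333)
m(1) + (348 + W)² = 1 + (348 + 19/3)² = 1 + (1063/3)² = 1 + 1129969/9 = 1129978/9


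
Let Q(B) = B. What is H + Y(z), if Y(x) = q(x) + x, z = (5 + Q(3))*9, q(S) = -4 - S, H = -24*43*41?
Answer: -42316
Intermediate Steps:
H = -42312 (H = -1032*41 = -42312)
z = 72 (z = (5 + 3)*9 = 8*9 = 72)
Y(x) = -4 (Y(x) = (-4 - x) + x = -4)
H + Y(z) = -42312 - 4 = -42316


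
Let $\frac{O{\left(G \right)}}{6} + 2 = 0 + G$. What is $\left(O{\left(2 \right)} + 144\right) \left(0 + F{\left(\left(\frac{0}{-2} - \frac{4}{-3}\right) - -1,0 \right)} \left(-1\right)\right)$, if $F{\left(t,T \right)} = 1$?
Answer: $-144$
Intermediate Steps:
$O{\left(G \right)} = -12 + 6 G$ ($O{\left(G \right)} = -12 + 6 \left(0 + G\right) = -12 + 6 G$)
$\left(O{\left(2 \right)} + 144\right) \left(0 + F{\left(\left(\frac{0}{-2} - \frac{4}{-3}\right) - -1,0 \right)} \left(-1\right)\right) = \left(\left(-12 + 6 \cdot 2\right) + 144\right) \left(0 + 1 \left(-1\right)\right) = \left(\left(-12 + 12\right) + 144\right) \left(0 - 1\right) = \left(0 + 144\right) \left(-1\right) = 144 \left(-1\right) = -144$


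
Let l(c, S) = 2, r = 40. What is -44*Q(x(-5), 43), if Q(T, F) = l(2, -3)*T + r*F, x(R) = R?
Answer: -75240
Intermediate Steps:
Q(T, F) = 2*T + 40*F
-44*Q(x(-5), 43) = -44*(2*(-5) + 40*43) = -44*(-10 + 1720) = -44*1710 = -75240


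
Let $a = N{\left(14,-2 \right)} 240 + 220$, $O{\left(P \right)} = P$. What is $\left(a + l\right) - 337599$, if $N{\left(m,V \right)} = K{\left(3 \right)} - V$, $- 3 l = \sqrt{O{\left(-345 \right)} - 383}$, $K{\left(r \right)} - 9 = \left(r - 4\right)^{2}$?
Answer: $-334499 - \frac{2 i \sqrt{182}}{3} \approx -3.345 \cdot 10^{5} - 8.9938 i$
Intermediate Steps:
$K{\left(r \right)} = 9 + \left(-4 + r\right)^{2}$ ($K{\left(r \right)} = 9 + \left(r - 4\right)^{2} = 9 + \left(-4 + r\right)^{2}$)
$l = - \frac{2 i \sqrt{182}}{3}$ ($l = - \frac{\sqrt{-345 - 383}}{3} = - \frac{\sqrt{-728}}{3} = - \frac{2 i \sqrt{182}}{3} \approx - 8.9938 i$)
$N{\left(m,V \right)} = 10 - V$ ($N{\left(m,V \right)} = \left(9 + \left(-4 + 3\right)^{2}\right) - V = \left(9 + \left(-1\right)^{2}\right) - V = \left(9 + 1\right) - V = 10 - V$)
$a = 3100$ ($a = \left(10 - -2\right) 240 + 220 = \left(10 + 2\right) 240 + 220 = 12 \cdot 240 + 220 = 2880 + 220 = 3100$)
$\left(a + l\right) - 337599 = \left(3100 - \frac{2 i \sqrt{182}}{3}\right) - 337599 = -334499 - \frac{2 i \sqrt{182}}{3}$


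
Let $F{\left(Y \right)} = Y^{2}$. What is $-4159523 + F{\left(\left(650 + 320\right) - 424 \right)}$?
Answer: $-3861407$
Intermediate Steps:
$-4159523 + F{\left(\left(650 + 320\right) - 424 \right)} = -4159523 + \left(\left(650 + 320\right) - 424\right)^{2} = -4159523 + \left(970 - 424\right)^{2} = -4159523 + 546^{2} = -4159523 + 298116 = -3861407$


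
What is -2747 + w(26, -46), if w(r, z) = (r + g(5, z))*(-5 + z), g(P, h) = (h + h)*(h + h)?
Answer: -435737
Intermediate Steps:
g(P, h) = 4*h² (g(P, h) = (2*h)*(2*h) = 4*h²)
w(r, z) = (-5 + z)*(r + 4*z²) (w(r, z) = (r + 4*z²)*(-5 + z) = (-5 + z)*(r + 4*z²))
-2747 + w(26, -46) = -2747 + (-20*(-46)² - 5*26 + 4*(-46)³ + 26*(-46)) = -2747 + (-20*2116 - 130 + 4*(-97336) - 1196) = -2747 + (-42320 - 130 - 389344 - 1196) = -2747 - 432990 = -435737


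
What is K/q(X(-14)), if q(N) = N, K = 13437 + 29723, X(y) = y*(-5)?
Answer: 4316/7 ≈ 616.57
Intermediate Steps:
X(y) = -5*y
K = 43160
K/q(X(-14)) = 43160/((-5*(-14))) = 43160/70 = 43160*(1/70) = 4316/7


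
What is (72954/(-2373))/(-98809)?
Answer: 3474/11165417 ≈ 0.00031114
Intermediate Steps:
(72954/(-2373))/(-98809) = (72954*(-1/2373))*(-1/98809) = -3474/113*(-1/98809) = 3474/11165417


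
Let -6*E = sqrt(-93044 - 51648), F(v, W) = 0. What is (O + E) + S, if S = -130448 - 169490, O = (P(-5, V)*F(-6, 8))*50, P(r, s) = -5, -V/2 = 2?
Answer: -299938 - I*sqrt(36173)/3 ≈ -2.9994e+5 - 63.397*I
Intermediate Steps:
V = -4 (V = -2*2 = -4)
E = -I*sqrt(36173)/3 (E = -sqrt(-93044 - 51648)/6 = -I*sqrt(36173)/3 ≈ -63.397*I)
O = 0 (O = -5*0*50 = 0*50 = 0)
S = -299938
(O + E) + S = (0 - I*sqrt(36173)/3) - 299938 = -I*sqrt(36173)/3 - 299938 = -299938 - I*sqrt(36173)/3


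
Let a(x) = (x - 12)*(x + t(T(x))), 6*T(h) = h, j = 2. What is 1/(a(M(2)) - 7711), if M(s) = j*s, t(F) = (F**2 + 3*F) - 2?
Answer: -9/69719 ≈ -0.00012909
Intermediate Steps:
T(h) = h/6
t(F) = -2 + F**2 + 3*F
M(s) = 2*s
a(x) = (-12 + x)*(-2 + x**2/36 + 3*x/2) (a(x) = (x - 12)*(x + (-2 + (x/6)**2 + 3*(x/6))) = (-12 + x)*(x + (-2 + x**2/36 + x/2)) = (-12 + x)*(x + (-2 + x/2 + x**2/36)) = (-12 + x)*(-2 + x**2/36 + 3*x/2))
1/(a(M(2)) - 7711) = 1/((24 - 40*2 + (2*2)**3/36 + 7*(2*2)**2/6) - 7711) = 1/((24 - 20*4 + (1/36)*4**3 + (7/6)*4**2) - 7711) = 1/((24 - 80 + (1/36)*64 + (7/6)*16) - 7711) = 1/((24 - 80 + 16/9 + 56/3) - 7711) = 1/(-320/9 - 7711) = 1/(-69719/9) = -9/69719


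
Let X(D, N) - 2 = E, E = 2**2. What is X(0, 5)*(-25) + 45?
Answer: -105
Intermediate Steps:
E = 4
X(D, N) = 6 (X(D, N) = 2 + 4 = 6)
X(0, 5)*(-25) + 45 = 6*(-25) + 45 = -150 + 45 = -105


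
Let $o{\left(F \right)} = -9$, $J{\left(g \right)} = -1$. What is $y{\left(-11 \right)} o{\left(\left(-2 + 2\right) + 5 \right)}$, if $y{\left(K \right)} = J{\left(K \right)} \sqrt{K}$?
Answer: $9 i \sqrt{11} \approx 29.85 i$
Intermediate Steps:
$y{\left(K \right)} = - \sqrt{K}$
$y{\left(-11 \right)} o{\left(\left(-2 + 2\right) + 5 \right)} = - \sqrt{-11} \left(-9\right) = - i \sqrt{11} \left(-9\right) = 9 i \sqrt{11}$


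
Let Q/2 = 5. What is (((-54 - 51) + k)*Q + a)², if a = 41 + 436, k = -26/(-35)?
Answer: 15673681/49 ≈ 3.1987e+5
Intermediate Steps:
k = 26/35 (k = -26*(-1/35) = 26/35 ≈ 0.74286)
Q = 10 (Q = 2*5 = 10)
a = 477
(((-54 - 51) + k)*Q + a)² = (((-54 - 51) + 26/35)*10 + 477)² = ((-105 + 26/35)*10 + 477)² = (-3649/35*10 + 477)² = (-7298/7 + 477)² = (-3959/7)² = 15673681/49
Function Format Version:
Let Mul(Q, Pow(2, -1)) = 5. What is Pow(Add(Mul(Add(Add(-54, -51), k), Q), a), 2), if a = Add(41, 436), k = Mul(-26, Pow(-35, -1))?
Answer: Rational(15673681, 49) ≈ 3.1987e+5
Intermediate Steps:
k = Rational(26, 35) (k = Mul(-26, Rational(-1, 35)) = Rational(26, 35) ≈ 0.74286)
Q = 10 (Q = Mul(2, 5) = 10)
a = 477
Pow(Add(Mul(Add(Add(-54, -51), k), Q), a), 2) = Pow(Add(Mul(Add(Add(-54, -51), Rational(26, 35)), 10), 477), 2) = Pow(Add(Mul(Add(-105, Rational(26, 35)), 10), 477), 2) = Pow(Add(Mul(Rational(-3649, 35), 10), 477), 2) = Pow(Add(Rational(-7298, 7), 477), 2) = Pow(Rational(-3959, 7), 2) = Rational(15673681, 49)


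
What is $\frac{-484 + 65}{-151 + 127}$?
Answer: $\frac{419}{24} \approx 17.458$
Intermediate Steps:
$\frac{-484 + 65}{-151 + 127} = - \frac{419}{-24} = \left(-419\right) \left(- \frac{1}{24}\right) = \frac{419}{24}$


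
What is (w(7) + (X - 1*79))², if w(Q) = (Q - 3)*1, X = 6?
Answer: 4761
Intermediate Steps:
w(Q) = -3 + Q (w(Q) = (-3 + Q)*1 = -3 + Q)
(w(7) + (X - 1*79))² = ((-3 + 7) + (6 - 1*79))² = (4 + (6 - 79))² = (4 - 73)² = (-69)² = 4761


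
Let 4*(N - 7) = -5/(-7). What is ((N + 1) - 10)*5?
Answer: -255/28 ≈ -9.1071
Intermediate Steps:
N = 201/28 (N = 7 + (-5/(-7))/4 = 7 + (-5*(-1/7))/4 = 7 + (1/4)*(5/7) = 7 + 5/28 = 201/28 ≈ 7.1786)
((N + 1) - 10)*5 = ((201/28 + 1) - 10)*5 = (229/28 - 10)*5 = -51/28*5 = -255/28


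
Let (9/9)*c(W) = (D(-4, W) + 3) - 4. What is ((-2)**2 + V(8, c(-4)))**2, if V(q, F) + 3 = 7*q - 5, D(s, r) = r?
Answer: 2704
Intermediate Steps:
c(W) = -1 + W (c(W) = (W + 3) - 4 = (3 + W) - 4 = -1 + W)
V(q, F) = -8 + 7*q (V(q, F) = -3 + (7*q - 5) = -3 + (-5 + 7*q) = -8 + 7*q)
((-2)**2 + V(8, c(-4)))**2 = ((-2)**2 + (-8 + 7*8))**2 = (4 + (-8 + 56))**2 = (4 + 48)**2 = 52**2 = 2704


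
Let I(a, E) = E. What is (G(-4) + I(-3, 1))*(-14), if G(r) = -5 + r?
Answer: 112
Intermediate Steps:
(G(-4) + I(-3, 1))*(-14) = ((-5 - 4) + 1)*(-14) = (-9 + 1)*(-14) = -8*(-14) = 112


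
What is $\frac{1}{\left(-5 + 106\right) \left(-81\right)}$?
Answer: $- \frac{1}{8181} \approx -0.00012223$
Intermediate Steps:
$\frac{1}{\left(-5 + 106\right) \left(-81\right)} = \frac{1}{101 \left(-81\right)} = \frac{1}{-8181} = - \frac{1}{8181}$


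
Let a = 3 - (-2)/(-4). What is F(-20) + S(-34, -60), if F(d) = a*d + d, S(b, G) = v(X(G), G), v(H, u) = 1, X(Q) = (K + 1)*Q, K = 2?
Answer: -69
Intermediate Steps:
X(Q) = 3*Q (X(Q) = (2 + 1)*Q = 3*Q)
a = 5/2 (a = 3 - (-2)*(-1)/4 = 3 - 1*½ = 3 - ½ = 5/2 ≈ 2.5000)
S(b, G) = 1
F(d) = 7*d/2 (F(d) = 5*d/2 + d = 7*d/2)
F(-20) + S(-34, -60) = (7/2)*(-20) + 1 = -70 + 1 = -69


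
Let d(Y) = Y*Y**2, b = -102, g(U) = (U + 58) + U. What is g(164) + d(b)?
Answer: -1060822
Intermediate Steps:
g(U) = 58 + 2*U (g(U) = (58 + U) + U = 58 + 2*U)
d(Y) = Y**3
g(164) + d(b) = (58 + 2*164) + (-102)**3 = (58 + 328) - 1061208 = 386 - 1061208 = -1060822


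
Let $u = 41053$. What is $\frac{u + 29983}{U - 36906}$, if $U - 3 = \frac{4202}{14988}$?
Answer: $- \frac{532343784}{276548981} \approx -1.925$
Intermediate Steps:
$U = \frac{24583}{7494}$ ($U = 3 + \frac{4202}{14988} = 3 + 4202 \cdot \frac{1}{14988} = 3 + \frac{2101}{7494} = \frac{24583}{7494} \approx 3.2804$)
$\frac{u + 29983}{U - 36906} = \frac{41053 + 29983}{\frac{24583}{7494} - 36906} = \frac{71036}{- \frac{276548981}{7494}} = 71036 \left(- \frac{7494}{276548981}\right) = - \frac{532343784}{276548981}$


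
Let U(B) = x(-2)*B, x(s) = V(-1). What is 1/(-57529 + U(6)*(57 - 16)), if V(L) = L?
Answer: -1/57775 ≈ -1.7309e-5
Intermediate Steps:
x(s) = -1
U(B) = -B
1/(-57529 + U(6)*(57 - 16)) = 1/(-57529 + (-1*6)*(57 - 16)) = 1/(-57529 - 6*41) = 1/(-57529 - 246) = 1/(-57775) = -1/57775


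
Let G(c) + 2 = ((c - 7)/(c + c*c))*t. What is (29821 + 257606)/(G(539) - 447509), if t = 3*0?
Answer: -287427/447511 ≈ -0.64228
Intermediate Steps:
t = 0
G(c) = -2 (G(c) = -2 + ((c - 7)/(c + c*c))*0 = -2 + ((-7 + c)/(c + c²))*0 = -2 + 0 = -2)
(29821 + 257606)/(G(539) - 447509) = (29821 + 257606)/(-2 - 447509) = 287427/(-447511) = 287427*(-1/447511) = -287427/447511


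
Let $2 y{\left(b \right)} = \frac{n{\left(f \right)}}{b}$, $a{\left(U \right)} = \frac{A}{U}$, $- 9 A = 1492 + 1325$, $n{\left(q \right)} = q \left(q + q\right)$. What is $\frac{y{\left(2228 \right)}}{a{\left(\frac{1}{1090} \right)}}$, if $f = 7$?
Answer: $- \frac{49}{760126760} \approx -6.4463 \cdot 10^{-8}$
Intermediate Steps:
$n{\left(q \right)} = 2 q^{2}$ ($n{\left(q \right)} = q 2 q = 2 q^{2}$)
$A = -313$ ($A = - \frac{1492 + 1325}{9} = \left(- \frac{1}{9}\right) 2817 = -313$)
$a{\left(U \right)} = - \frac{313}{U}$
$y{\left(b \right)} = \frac{49}{b}$ ($y{\left(b \right)} = \frac{2 \cdot 7^{2} \frac{1}{b}}{2} = \frac{2 \cdot 49 \frac{1}{b}}{2} = \frac{98 \frac{1}{b}}{2} = \frac{49}{b}$)
$\frac{y{\left(2228 \right)}}{a{\left(\frac{1}{1090} \right)}} = \frac{49 \cdot \frac{1}{2228}}{\left(-313\right) \frac{1}{\frac{1}{1090}}} = \frac{49}{2228 \left(\left(-313\right) 1090\right)} = \frac{49}{2228 \left(-341170\right)} = \frac{49}{2228} \left(- \frac{1}{341170}\right) = - \frac{49}{760126760}$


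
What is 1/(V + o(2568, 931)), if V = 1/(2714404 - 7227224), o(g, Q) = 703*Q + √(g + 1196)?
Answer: 13329106219830820380/8723806640476870571433481 - 40731088704800*√941/8723806640476870571433481 ≈ 1.5278e-6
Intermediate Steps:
o(g, Q) = √(1196 + g) + 703*Q (o(g, Q) = 703*Q + √(1196 + g) = √(1196 + g) + 703*Q)
V = -1/4512820 (V = 1/(-4512820) = -1/4512820 ≈ -2.2159e-7)
1/(V + o(2568, 931)) = 1/(-1/4512820 + (√(1196 + 2568) + 703*931)) = 1/(-1/4512820 + (√3764 + 654493)) = 1/(-1/4512820 + (2*√941 + 654493)) = 1/(-1/4512820 + (654493 + 2*√941)) = 1/(2953609100259/4512820 + 2*√941)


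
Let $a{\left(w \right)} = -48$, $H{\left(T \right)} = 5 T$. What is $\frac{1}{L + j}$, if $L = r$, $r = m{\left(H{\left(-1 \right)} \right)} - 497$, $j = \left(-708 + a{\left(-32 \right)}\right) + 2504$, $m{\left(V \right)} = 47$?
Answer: $\frac{1}{1298} \approx 0.00077042$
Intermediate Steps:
$j = 1748$ ($j = \left(-708 - 48\right) + 2504 = -756 + 2504 = 1748$)
$r = -450$ ($r = 47 - 497 = -450$)
$L = -450$
$\frac{1}{L + j} = \frac{1}{-450 + 1748} = \frac{1}{1298}$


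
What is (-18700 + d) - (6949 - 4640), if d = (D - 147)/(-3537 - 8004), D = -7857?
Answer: -80818955/3847 ≈ -21008.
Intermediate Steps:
d = 2668/3847 (d = (-7857 - 147)/(-3537 - 8004) = -8004/(-11541) = -8004*(-1/11541) = 2668/3847 ≈ 0.69353)
(-18700 + d) - (6949 - 4640) = (-18700 + 2668/3847) - (6949 - 4640) = -71936232/3847 - 1*2309 = -71936232/3847 - 2309 = -80818955/3847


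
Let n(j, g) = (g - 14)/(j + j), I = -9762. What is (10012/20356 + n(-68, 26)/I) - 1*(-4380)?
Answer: 2466333452517/563026604 ≈ 4380.5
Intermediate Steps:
n(j, g) = (-14 + g)/(2*j) (n(j, g) = (-14 + g)/((2*j)) = (-14 + g)*(1/(2*j)) = (-14 + g)/(2*j))
(10012/20356 + n(-68, 26)/I) - 1*(-4380) = (10012/20356 + ((½)*(-14 + 26)/(-68))/(-9762)) - 1*(-4380) = (10012*(1/20356) + ((½)*(-1/68)*12)*(-1/9762)) + 4380 = (2503/5089 - 3/34*(-1/9762)) + 4380 = (2503/5089 + 1/110636) + 4380 = 276926997/563026604 + 4380 = 2466333452517/563026604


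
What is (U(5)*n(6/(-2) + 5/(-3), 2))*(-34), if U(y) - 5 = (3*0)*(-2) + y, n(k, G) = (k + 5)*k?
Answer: 4760/9 ≈ 528.89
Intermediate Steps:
n(k, G) = k*(5 + k) (n(k, G) = (5 + k)*k = k*(5 + k))
U(y) = 5 + y (U(y) = 5 + ((3*0)*(-2) + y) = 5 + (0*(-2) + y) = 5 + (0 + y) = 5 + y)
(U(5)*n(6/(-2) + 5/(-3), 2))*(-34) = ((5 + 5)*((6/(-2) + 5/(-3))*(5 + (6/(-2) + 5/(-3)))))*(-34) = (10*((6*(-½) + 5*(-⅓))*(5 + (6*(-½) + 5*(-⅓)))))*(-34) = (10*((-3 - 5/3)*(5 + (-3 - 5/3))))*(-34) = (10*(-14*(5 - 14/3)/3))*(-34) = (10*(-14/3*⅓))*(-34) = (10*(-14/9))*(-34) = -140/9*(-34) = 4760/9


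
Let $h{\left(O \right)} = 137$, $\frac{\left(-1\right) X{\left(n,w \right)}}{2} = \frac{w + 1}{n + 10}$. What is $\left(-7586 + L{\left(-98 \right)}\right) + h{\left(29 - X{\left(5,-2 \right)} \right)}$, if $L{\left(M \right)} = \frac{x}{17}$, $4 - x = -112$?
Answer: $- \frac{126517}{17} \approx -7442.2$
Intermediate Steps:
$X{\left(n,w \right)} = - \frac{2 \left(1 + w\right)}{10 + n}$ ($X{\left(n,w \right)} = - 2 \frac{w + 1}{n + 10} = - 2 \frac{1 + w}{10 + n} = - \frac{2 \left(1 + w\right)}{10 + n}$)
$x = 116$ ($x = 4 - -112 = 4 + 112 = 116$)
$L{\left(M \right)} = \frac{116}{17}$
$\left(-7586 + L{\left(-98 \right)}\right) + h{\left(29 - X{\left(5,-2 \right)} \right)} = \left(-7586 + \frac{116}{17}\right) + 137 = - \frac{128846}{17} + 137 = - \frac{126517}{17}$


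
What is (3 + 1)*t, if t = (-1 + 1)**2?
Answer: 0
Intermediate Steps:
t = 0 (t = 0**2 = 0)
(3 + 1)*t = (3 + 1)*0 = 4*0 = 0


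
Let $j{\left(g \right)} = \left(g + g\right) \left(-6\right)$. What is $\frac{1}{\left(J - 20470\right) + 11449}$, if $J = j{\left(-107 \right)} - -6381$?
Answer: $- \frac{1}{1356} \approx -0.00073746$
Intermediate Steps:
$j{\left(g \right)} = - 12 g$ ($j{\left(g \right)} = 2 g \left(-6\right) = - 12 g$)
$J = 7665$ ($J = \left(-12\right) \left(-107\right) - -6381 = 1284 + 6381 = 7665$)
$\frac{1}{\left(J - 20470\right) + 11449} = \frac{1}{\left(7665 - 20470\right) + 11449} = \frac{1}{-12805 + 11449} = \frac{1}{-1356} = - \frac{1}{1356}$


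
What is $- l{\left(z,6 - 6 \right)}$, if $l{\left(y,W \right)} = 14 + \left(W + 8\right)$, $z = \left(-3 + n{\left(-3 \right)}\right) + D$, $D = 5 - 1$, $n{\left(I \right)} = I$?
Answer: $-22$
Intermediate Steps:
$D = 4$
$z = -2$ ($z = \left(-3 - 3\right) + 4 = -6 + 4 = -2$)
$l{\left(y,W \right)} = 22 + W$ ($l{\left(y,W \right)} = 14 + \left(8 + W\right) = 22 + W$)
$- l{\left(z,6 - 6 \right)} = - (22 + \left(6 - 6\right)) = - (22 + 0) = \left(-1\right) 22 = -22$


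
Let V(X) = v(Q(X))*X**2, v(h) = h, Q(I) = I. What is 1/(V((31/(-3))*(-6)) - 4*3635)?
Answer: 1/223788 ≈ 4.4685e-6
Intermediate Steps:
V(X) = X**3 (V(X) = X*X**2 = X**3)
1/(V((31/(-3))*(-6)) - 4*3635) = 1/(((31/(-3))*(-6))**3 - 4*3635) = 1/(((31*(-1/3))*(-6))**3 - 14540) = 1/((-31/3*(-6))**3 - 14540) = 1/(62**3 - 14540) = 1/(238328 - 14540) = 1/223788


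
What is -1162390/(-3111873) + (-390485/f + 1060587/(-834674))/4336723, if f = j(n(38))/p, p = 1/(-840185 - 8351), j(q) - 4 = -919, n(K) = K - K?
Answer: 108893060695898118969719993/291521469881273645053016808 ≈ 0.37353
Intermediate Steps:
n(K) = 0
j(q) = -915 (j(q) = 4 - 919 = -915)
p = -1/848536 (p = 1/(-848536) = -1/848536 ≈ -1.1785e-6)
f = 776410440 (f = -915/(-1/848536) = -915*(-848536) = 776410440)
-1162390/(-3111873) + (-390485/f + 1060587/(-834674))/4336723 = -1162390/(-3111873) + (-390485/776410440 + 1060587/(-834674))/4336723 = -1162390*(-1/3111873) + (-390485*1/776410440 + 1060587*(-1/834674))*(1/4336723) = 1162390/3111873 + (-78097/155282088 - 1060587/834674)*(1/4336723) = 1162390/3111873 - 82377674700517/64804960759656*1/4336723 = 1162390/3111873 - 82377674700517/281041163840497647288 = 108893060695898118969719993/291521469881273645053016808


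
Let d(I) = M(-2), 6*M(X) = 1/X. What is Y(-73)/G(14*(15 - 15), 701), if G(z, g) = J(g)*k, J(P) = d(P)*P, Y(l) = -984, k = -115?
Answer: -11808/80615 ≈ -0.14647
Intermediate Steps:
M(X) = 1/(6*X)
d(I) = -1/12 (d(I) = (⅙)/(-2) = (⅙)*(-½) = -1/12)
J(P) = -P/12
G(z, g) = 115*g/12 (G(z, g) = -g/12*(-115) = 115*g/12)
Y(-73)/G(14*(15 - 15), 701) = -984/((115/12)*701) = -984/80615/12 = -984*12/80615 = -11808/80615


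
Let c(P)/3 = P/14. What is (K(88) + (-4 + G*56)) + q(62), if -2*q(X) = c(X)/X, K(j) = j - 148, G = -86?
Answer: -136643/28 ≈ -4880.1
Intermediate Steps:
c(P) = 3*P/14 (c(P) = 3*(P/14) = 3*P/14)
K(j) = -148 + j
q(X) = -3/28 (q(X) = -3*X/14/(2*X) = -½*3/14 = -3/28)
(K(88) + (-4 + G*56)) + q(62) = ((-148 + 88) + (-4 - 86*56)) - 3/28 = (-60 + (-4 - 4816)) - 3/28 = (-60 - 4820) - 3/28 = -4880 - 3/28 = -136643/28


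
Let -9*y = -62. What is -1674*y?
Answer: -11532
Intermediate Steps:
y = 62/9 (y = -⅑*(-62) = 62/9 ≈ 6.8889)
-1674*y = -1674*62/9 = -11532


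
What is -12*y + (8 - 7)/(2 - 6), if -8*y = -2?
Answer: -13/4 ≈ -3.2500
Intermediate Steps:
y = ¼ (y = -⅛*(-2) = ¼ ≈ 0.25000)
-12*y + (8 - 7)/(2 - 6) = -12*¼ + (8 - 7)/(2 - 6) = -3 + 1/(-4) = -3 + 1*(-¼) = -3 - ¼ = -13/4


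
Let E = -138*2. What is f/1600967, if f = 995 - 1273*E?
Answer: 352343/1600967 ≈ 0.22008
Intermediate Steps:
E = -276
f = 352343 (f = 995 - 1273*(-276) = 995 + 351348 = 352343)
f/1600967 = 352343/1600967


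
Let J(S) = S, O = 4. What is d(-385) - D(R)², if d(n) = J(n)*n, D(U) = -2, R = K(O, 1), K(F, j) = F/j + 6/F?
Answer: 148221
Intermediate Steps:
K(F, j) = 6/F + F/j
R = 11/2 (R = 6/4 + 4/1 = 6*(¼) + 4*1 = 3/2 + 4 = 11/2 ≈ 5.5000)
d(n) = n² (d(n) = n*n = n²)
d(-385) - D(R)² = (-385)² - 1*(-2)² = 148225 - 1*4 = 148225 - 4 = 148221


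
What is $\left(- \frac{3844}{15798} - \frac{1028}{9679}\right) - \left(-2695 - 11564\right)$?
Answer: $\frac{1090136865829}{76454421} \approx 14259.0$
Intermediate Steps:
$\left(- \frac{3844}{15798} - \frac{1028}{9679}\right) - \left(-2695 - 11564\right) = \left(\left(-3844\right) \frac{1}{15798} - \frac{1028}{9679}\right) - -14259 = \left(- \frac{1922}{7899} - \frac{1028}{9679}\right) + 14259 = - \frac{26723210}{76454421} + 14259 = \frac{1090136865829}{76454421}$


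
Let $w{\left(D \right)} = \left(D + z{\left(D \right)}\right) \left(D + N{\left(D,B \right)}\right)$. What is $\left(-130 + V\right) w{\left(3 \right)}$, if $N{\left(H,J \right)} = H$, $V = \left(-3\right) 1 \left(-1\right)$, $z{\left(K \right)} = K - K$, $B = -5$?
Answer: $-2286$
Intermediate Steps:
$z{\left(K \right)} = 0$
$V = 3$ ($V = \left(-3\right) \left(-1\right) = 3$)
$w{\left(D \right)} = 2 D^{2}$ ($w{\left(D \right)} = \left(D + 0\right) \left(D + D\right) = D 2 D = 2 D^{2}$)
$\left(-130 + V\right) w{\left(3 \right)} = \left(-130 + 3\right) 2 \cdot 3^{2} = - 127 \cdot 2 \cdot 9 = \left(-127\right) 18 = -2286$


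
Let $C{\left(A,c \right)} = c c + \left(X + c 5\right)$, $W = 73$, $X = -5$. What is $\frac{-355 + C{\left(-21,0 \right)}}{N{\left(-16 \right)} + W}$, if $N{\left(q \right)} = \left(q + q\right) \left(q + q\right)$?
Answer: $- \frac{360}{1097} \approx -0.32817$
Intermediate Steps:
$C{\left(A,c \right)} = -5 + c^{2} + 5 c$ ($C{\left(A,c \right)} = c c + \left(-5 + c 5\right) = c^{2} + \left(-5 + 5 c\right) = -5 + c^{2} + 5 c$)
$N{\left(q \right)} = 4 q^{2}$ ($N{\left(q \right)} = 2 q 2 q = 4 q^{2}$)
$\frac{-355 + C{\left(-21,0 \right)}}{N{\left(-16 \right)} + W} = \frac{-355 + \left(-5 + 0^{2} + 5 \cdot 0\right)}{4 \left(-16\right)^{2} + 73} = \frac{-355 + \left(-5 + 0 + 0\right)}{4 \cdot 256 + 73} = \frac{-355 - 5}{1024 + 73} = - \frac{360}{1097}$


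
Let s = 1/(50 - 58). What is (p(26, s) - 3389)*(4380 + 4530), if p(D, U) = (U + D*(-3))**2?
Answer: 773962695/32 ≈ 2.4186e+7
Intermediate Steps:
s = -1/8 (s = 1/(-8) = -1/8 ≈ -0.12500)
p(D, U) = (U - 3*D)**2
(p(26, s) - 3389)*(4380 + 4530) = ((-1*(-1/8) + 3*26)**2 - 3389)*(4380 + 4530) = ((1/8 + 78)**2 - 3389)*8910 = ((625/8)**2 - 3389)*8910 = (390625/64 - 3389)*8910 = (173729/64)*8910 = 773962695/32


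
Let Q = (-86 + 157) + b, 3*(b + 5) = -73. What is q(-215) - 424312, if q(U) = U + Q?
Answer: -1273456/3 ≈ -4.2449e+5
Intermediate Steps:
b = -88/3 (b = -5 + (⅓)*(-73) = -5 - 73/3 = -88/3 ≈ -29.333)
Q = 125/3 (Q = (-86 + 157) - 88/3 = 71 - 88/3 = 125/3 ≈ 41.667)
q(U) = 125/3 + U (q(U) = U + 125/3 = 125/3 + U)
q(-215) - 424312 = (125/3 - 215) - 424312 = -520/3 - 424312 = -1273456/3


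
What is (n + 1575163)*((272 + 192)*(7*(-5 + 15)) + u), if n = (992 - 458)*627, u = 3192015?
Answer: 6158724184595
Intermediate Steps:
n = 334818 (n = 534*627 = 334818)
(n + 1575163)*((272 + 192)*(7*(-5 + 15)) + u) = (334818 + 1575163)*((272 + 192)*(7*(-5 + 15)) + 3192015) = 1909981*(464*(7*10) + 3192015) = 1909981*(464*70 + 3192015) = 1909981*(32480 + 3192015) = 1909981*3224495 = 6158724184595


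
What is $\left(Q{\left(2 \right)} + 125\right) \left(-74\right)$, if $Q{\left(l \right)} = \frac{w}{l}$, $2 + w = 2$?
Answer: $-9250$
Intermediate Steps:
$w = 0$ ($w = -2 + 2 = 0$)
$Q{\left(l \right)} = 0$ ($Q{\left(l \right)} = \frac{0}{l} = 0$)
$\left(Q{\left(2 \right)} + 125\right) \left(-74\right) = \left(0 + 125\right) \left(-74\right) = 125 \left(-74\right) = -9250$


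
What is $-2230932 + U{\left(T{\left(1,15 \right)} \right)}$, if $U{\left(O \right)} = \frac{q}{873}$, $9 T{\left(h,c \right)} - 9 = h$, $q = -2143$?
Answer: $- \frac{1947605779}{873} \approx -2.2309 \cdot 10^{6}$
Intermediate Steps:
$T{\left(h,c \right)} = 1 + \frac{h}{9}$
$U{\left(O \right)} = - \frac{2143}{873}$
$-2230932 + U{\left(T{\left(1,15 \right)} \right)} = -2230932 - \frac{2143}{873} = - \frac{1947605779}{873}$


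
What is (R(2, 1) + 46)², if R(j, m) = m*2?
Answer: 2304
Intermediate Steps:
R(j, m) = 2*m
(R(2, 1) + 46)² = (2*1 + 46)² = (2 + 46)² = 48² = 2304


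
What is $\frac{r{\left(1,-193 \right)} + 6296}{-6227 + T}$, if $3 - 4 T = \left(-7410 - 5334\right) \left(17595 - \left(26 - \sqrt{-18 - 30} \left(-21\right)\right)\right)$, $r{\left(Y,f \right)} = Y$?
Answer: $\frac{5638949168028}{50123198740631809} + \frac{26963653248 i \sqrt{3}}{50123198740631809} \approx 0.0001125 + 9.3175 \cdot 10^{-7} i$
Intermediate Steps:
$T = \frac{223899339}{4} - 267624 i \sqrt{3}$ ($T = \frac{3}{4} - \frac{\left(-7410 - 5334\right) \left(17595 - \left(26 - \sqrt{-18 - 30} \left(-21\right)\right)\right)}{4} = \frac{3}{4} - \frac{\left(-12744\right) \left(17595 - \left(26 - \sqrt{-48} \left(-21\right)\right)\right)}{4} = \frac{3}{4} - \frac{\left(-12744\right) \left(17595 - \left(26 - 4 i \sqrt{3} \left(-21\right)\right)\right)}{4} = \frac{3}{4} - \frac{\left(-12744\right) \left(17595 - \left(26 + 84 i \sqrt{3}\right)\right)}{4} = \frac{3}{4} - \frac{\left(-12744\right) \left(17569 - 84 i \sqrt{3}\right)}{4} = \frac{3}{4} - \frac{-223899336 + 1070496 i \sqrt{3}}{4} = \frac{3}{4} + \left(55974834 - 267624 i \sqrt{3}\right) = \frac{223899339}{4} - 267624 i \sqrt{3} \approx 5.5975 \cdot 10^{7} - 4.6354 \cdot 10^{5} i$)
$\frac{r{\left(1,-193 \right)} + 6296}{-6227 + T} = \frac{1 + 6296}{-6227 + \left(\frac{223899339}{4} - 267624 i \sqrt{3}\right)} = \frac{6297}{\frac{223874431}{4} - 267624 i \sqrt{3}}$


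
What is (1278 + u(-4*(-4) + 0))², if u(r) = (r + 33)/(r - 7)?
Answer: 133425601/81 ≈ 1.6472e+6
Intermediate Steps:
u(r) = (33 + r)/(-7 + r)
(1278 + u(-4*(-4) + 0))² = (1278 + (33 + (-4*(-4) + 0))/(-7 + (-4*(-4) + 0)))² = (1278 + (33 + (16 + 0))/(-7 + (16 + 0)))² = (1278 + (33 + 16)/(-7 + 16))² = (1278 + 49/9)² = (11551/9)² = 133425601/81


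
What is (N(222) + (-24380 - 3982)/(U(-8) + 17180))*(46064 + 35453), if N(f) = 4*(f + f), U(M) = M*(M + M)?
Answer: 1251719864991/8654 ≈ 1.4464e+8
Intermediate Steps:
U(M) = 2*M² (U(M) = M*(2*M) = 2*M²)
N(f) = 8*f (N(f) = 4*(2*f) = 8*f)
(N(222) + (-24380 - 3982)/(U(-8) + 17180))*(46064 + 35453) = (8*222 + (-24380 - 3982)/(2*(-8)² + 17180))*(46064 + 35453) = (1776 - 28362/(2*64 + 17180))*81517 = (1776 - 28362/(128 + 17180))*81517 = (1776 - 28362/17308)*81517 = (1776 - 28362*1/17308)*81517 = (1776 - 14181/8654)*81517 = (15355323/8654)*81517 = 1251719864991/8654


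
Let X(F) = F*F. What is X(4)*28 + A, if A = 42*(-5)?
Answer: 238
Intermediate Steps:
X(F) = F**2
A = -210
X(4)*28 + A = 4**2*28 - 210 = 16*28 - 210 = 448 - 210 = 238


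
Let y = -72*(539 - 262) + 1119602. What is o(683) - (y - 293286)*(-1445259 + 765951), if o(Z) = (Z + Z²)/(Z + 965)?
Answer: 225683279754105/412 ≈ 5.4778e+11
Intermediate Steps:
o(Z) = (Z + Z²)/(965 + Z)
y = 1099658 (y = -72*277 + 1119602 = -19944 + 1119602 = 1099658)
o(683) - (y - 293286)*(-1445259 + 765951) = 683*(1 + 683)/(965 + 683) - (1099658 - 293286)*(-1445259 + 765951) = 683*684/1648 - 806372*(-679308) = 683*(1/1648)*684 - 1*(-547774950576) = 116793/412 + 547774950576 = 225683279754105/412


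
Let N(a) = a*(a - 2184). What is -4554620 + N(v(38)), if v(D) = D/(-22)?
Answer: -550652203/121 ≈ -4.5508e+6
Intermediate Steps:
v(D) = -D/22 (v(D) = D*(-1/22) = -D/22)
N(a) = a*(-2184 + a)
-4554620 + N(v(38)) = -4554620 + (-1/22*38)*(-2184 - 1/22*38) = -4554620 - 19*(-2184 - 19/11)/11 = -4554620 - 19/11*(-24043/11) = -4554620 + 456817/121 = -550652203/121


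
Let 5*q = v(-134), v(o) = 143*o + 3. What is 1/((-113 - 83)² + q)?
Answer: 5/172921 ≈ 2.8915e-5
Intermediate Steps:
v(o) = 3 + 143*o
q = -19159/5 (q = (3 + 143*(-134))/5 = (3 - 19162)/5 = (⅕)*(-19159) = -19159/5 ≈ -3831.8)
1/((-113 - 83)² + q) = 1/((-113 - 83)² - 19159/5) = 1/((-196)² - 19159/5) = 1/(38416 - 19159/5) = 1/(172921/5) = 5/172921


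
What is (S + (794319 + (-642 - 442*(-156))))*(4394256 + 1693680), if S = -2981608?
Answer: -12900208537344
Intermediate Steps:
(S + (794319 + (-642 - 442*(-156))))*(4394256 + 1693680) = (-2981608 + (794319 + (-642 - 442*(-156))))*(4394256 + 1693680) = (-2981608 + (794319 + (-642 + 68952)))*6087936 = (-2981608 + (794319 + 68310))*6087936 = (-2981608 + 862629)*6087936 = -2118979*6087936 = -12900208537344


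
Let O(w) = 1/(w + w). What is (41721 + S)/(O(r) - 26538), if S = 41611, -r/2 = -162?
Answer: -53999136/17196623 ≈ -3.1401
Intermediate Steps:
r = 324 (r = -2*(-162) = 324)
O(w) = 1/(2*w)
(41721 + S)/(O(r) - 26538) = (41721 + 41611)/((1/2)/324 - 26538) = 83332/((1/2)*(1/324) - 26538) = 83332/(1/648 - 26538) = 83332/(-17196623/648) = 83332*(-648/17196623) = -53999136/17196623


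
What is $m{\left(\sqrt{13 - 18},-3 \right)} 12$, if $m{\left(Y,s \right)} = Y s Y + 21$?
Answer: $432$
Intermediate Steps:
$m{\left(Y,s \right)} = 21 + s Y^{2}$ ($m{\left(Y,s \right)} = s Y^{2} + 21 = 21 + s Y^{2}$)
$m{\left(\sqrt{13 - 18},-3 \right)} 12 = \left(21 - 3 \left(\sqrt{13 - 18}\right)^{2}\right) 12 = \left(21 - 3 \left(\sqrt{-5}\right)^{2}\right) 12 = \left(21 - 3 \left(i \sqrt{5}\right)^{2}\right) 12 = \left(21 - -15\right) 12 = \left(21 + 15\right) 12 = 36 \cdot 12 = 432$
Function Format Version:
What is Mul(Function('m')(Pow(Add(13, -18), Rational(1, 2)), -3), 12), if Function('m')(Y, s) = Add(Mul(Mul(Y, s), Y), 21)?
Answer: 432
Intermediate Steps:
Function('m')(Y, s) = Add(21, Mul(s, Pow(Y, 2))) (Function('m')(Y, s) = Add(Mul(s, Pow(Y, 2)), 21) = Add(21, Mul(s, Pow(Y, 2))))
Mul(Function('m')(Pow(Add(13, -18), Rational(1, 2)), -3), 12) = Mul(Add(21, Mul(-3, Pow(Pow(Add(13, -18), Rational(1, 2)), 2))), 12) = Mul(Add(21, Mul(-3, Pow(Pow(-5, Rational(1, 2)), 2))), 12) = Mul(Add(21, Mul(-3, Pow(Mul(I, Pow(5, Rational(1, 2))), 2))), 12) = Mul(Add(21, Mul(-3, -5)), 12) = Mul(Add(21, 15), 12) = Mul(36, 12) = 432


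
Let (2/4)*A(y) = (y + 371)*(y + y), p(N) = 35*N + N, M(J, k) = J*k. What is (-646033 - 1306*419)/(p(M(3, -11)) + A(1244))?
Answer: -1193247/8035052 ≈ -0.14851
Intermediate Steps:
p(N) = 36*N
A(y) = 4*y*(371 + y) (A(y) = 2*((y + 371)*(y + y)) = 2*((371 + y)*(2*y)) = 2*(2*y*(371 + y)) = 4*y*(371 + y))
(-646033 - 1306*419)/(p(M(3, -11)) + A(1244)) = (-646033 - 1306*419)/(36*(3*(-11)) + 4*1244*(371 + 1244)) = (-646033 - 547214)/(36*(-33) + 4*1244*1615) = -1193247/(-1188 + 8036240) = -1193247/8035052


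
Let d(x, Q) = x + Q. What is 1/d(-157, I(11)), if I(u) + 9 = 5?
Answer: -1/161 ≈ -0.0062112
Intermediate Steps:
I(u) = -4 (I(u) = -9 + 5 = -4)
d(x, Q) = Q + x
1/d(-157, I(11)) = 1/(-4 - 157) = 1/(-161) = -1/161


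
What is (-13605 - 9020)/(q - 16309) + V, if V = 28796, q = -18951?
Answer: 203073917/7052 ≈ 28797.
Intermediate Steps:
(-13605 - 9020)/(q - 16309) + V = (-13605 - 9020)/(-18951 - 16309) + 28796 = -22625/(-35260) + 28796 = -22625*(-1/35260) + 28796 = 4525/7052 + 28796 = 203073917/7052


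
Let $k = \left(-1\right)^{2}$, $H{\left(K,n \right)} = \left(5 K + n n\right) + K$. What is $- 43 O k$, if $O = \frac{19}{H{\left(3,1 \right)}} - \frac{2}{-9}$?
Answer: $- \frac{473}{9} \approx -52.556$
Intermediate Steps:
$H{\left(K,n \right)} = n^{2} + 6 K$ ($H{\left(K,n \right)} = \left(5 K + n^{2}\right) + K = \left(n^{2} + 5 K\right) + K = n^{2} + 6 K$)
$k = 1$
$O = \frac{11}{9}$ ($O = \frac{19}{1^{2} + 6 \cdot 3} - \frac{2}{-9} = \frac{19}{1 + 18} - - \frac{2}{9} = \frac{19}{19} + \frac{2}{9} = 19 \cdot \frac{1}{19} + \frac{2}{9} = 1 + \frac{2}{9} = \frac{11}{9} \approx 1.2222$)
$- 43 O k = \left(-43\right) \frac{11}{9} \cdot 1 = \left(- \frac{473}{9}\right) 1 = - \frac{473}{9}$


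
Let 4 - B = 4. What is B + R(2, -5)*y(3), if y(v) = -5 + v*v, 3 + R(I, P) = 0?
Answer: -12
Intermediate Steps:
B = 0 (B = 4 - 1*4 = 4 - 4 = 0)
R(I, P) = -3 (R(I, P) = -3 + 0 = -3)
y(v) = -5 + v²
B + R(2, -5)*y(3) = 0 - 3*(-5 + 3²) = 0 - 3*(-5 + 9) = 0 - 3*4 = 0 - 12 = -12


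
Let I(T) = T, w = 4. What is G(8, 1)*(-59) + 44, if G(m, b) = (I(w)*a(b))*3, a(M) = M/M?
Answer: -664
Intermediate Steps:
a(M) = 1
G(m, b) = 12 (G(m, b) = (4*1)*3 = 4*3 = 12)
G(8, 1)*(-59) + 44 = 12*(-59) + 44 = -708 + 44 = -664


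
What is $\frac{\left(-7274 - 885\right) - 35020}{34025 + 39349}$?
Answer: $- \frac{14393}{24458} \approx -0.58848$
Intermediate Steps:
$\frac{\left(-7274 - 885\right) - 35020}{34025 + 39349} = \frac{\left(-7274 - 885\right) - 35020}{73374} = \left(-8159 - 35020\right) \frac{1}{73374} = \left(-43179\right) \frac{1}{73374} = - \frac{14393}{24458}$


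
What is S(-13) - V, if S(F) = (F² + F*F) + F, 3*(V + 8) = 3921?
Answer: -974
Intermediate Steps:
V = 1299 (V = -8 + (⅓)*3921 = -8 + 1307 = 1299)
S(F) = F + 2*F² (S(F) = (F² + F²) + F = 2*F² + F = F + 2*F²)
S(-13) - V = -13*(1 + 2*(-13)) - 1*1299 = -13*(1 - 26) - 1299 = -13*(-25) - 1299 = 325 - 1299 = -974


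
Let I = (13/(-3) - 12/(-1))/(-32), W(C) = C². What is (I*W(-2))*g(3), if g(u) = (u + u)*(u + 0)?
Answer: -69/4 ≈ -17.250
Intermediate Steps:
g(u) = 2*u² (g(u) = (2*u)*u = 2*u²)
I = -23/96 (I = (13*(-⅓) - 12*(-1))*(-1/32) = (-13/3 + 12)*(-1/32) = (23/3)*(-1/32) = -23/96 ≈ -0.23958)
(I*W(-2))*g(3) = (-23/96*(-2)²)*(2*3²) = (-23/96*4)*(2*9) = -23/24*18 = -69/4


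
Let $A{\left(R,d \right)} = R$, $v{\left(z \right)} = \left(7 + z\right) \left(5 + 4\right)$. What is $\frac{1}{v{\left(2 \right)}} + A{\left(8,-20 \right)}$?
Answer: $\frac{649}{81} \approx 8.0123$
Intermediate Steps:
$v{\left(z \right)} = 63 + 9 z$ ($v{\left(z \right)} = \left(7 + z\right) 9 = 63 + 9 z$)
$\frac{1}{v{\left(2 \right)}} + A{\left(8,-20 \right)} = \frac{1}{63 + 9 \cdot 2} + 8 = \frac{1}{63 + 18} + 8 = \frac{1}{81} + 8 = \frac{649}{81}$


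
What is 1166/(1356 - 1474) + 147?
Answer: 8090/59 ≈ 137.12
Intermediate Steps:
1166/(1356 - 1474) + 147 = 1166/(-118) + 147 = -1/118*1166 + 147 = -583/59 + 147 = 8090/59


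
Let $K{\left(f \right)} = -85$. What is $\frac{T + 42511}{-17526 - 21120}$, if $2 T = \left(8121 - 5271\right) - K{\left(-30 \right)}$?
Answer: $- \frac{9773}{8588} \approx -1.138$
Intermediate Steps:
$T = \frac{2935}{2}$ ($T = \frac{\left(8121 - 5271\right) - -85}{2} = \frac{2850 + 85}{2} = \frac{1}{2} \cdot 2935 = \frac{2935}{2} \approx 1467.5$)
$\frac{T + 42511}{-17526 - 21120} = \frac{\frac{2935}{2} + 42511}{-17526 - 21120} = \frac{87957}{2 \left(-38646\right)} = \frac{87957}{2} \left(- \frac{1}{38646}\right) = - \frac{9773}{8588}$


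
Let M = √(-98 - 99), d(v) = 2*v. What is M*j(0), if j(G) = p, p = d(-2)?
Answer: -4*I*√197 ≈ -56.143*I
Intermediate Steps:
p = -4 (p = 2*(-2) = -4)
j(G) = -4
M = I*√197 (M = √(-197) = I*√197 ≈ 14.036*I)
M*j(0) = (I*√197)*(-4) = -4*I*√197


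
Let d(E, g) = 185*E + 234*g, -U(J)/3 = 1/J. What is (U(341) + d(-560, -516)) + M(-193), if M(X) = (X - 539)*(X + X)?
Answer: 19848925/341 ≈ 58208.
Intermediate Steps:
U(J) = -3/J
M(X) = 2*X*(-539 + X) (M(X) = (-539 + X)*(2*X) = 2*X*(-539 + X))
(U(341) + d(-560, -516)) + M(-193) = (-3/341 + (185*(-560) + 234*(-516))) + 2*(-193)*(-539 - 193) = (-3*1/341 + (-103600 - 120744)) + 2*(-193)*(-732) = (-3/341 - 224344) + 282552 = -76501307/341 + 282552 = 19848925/341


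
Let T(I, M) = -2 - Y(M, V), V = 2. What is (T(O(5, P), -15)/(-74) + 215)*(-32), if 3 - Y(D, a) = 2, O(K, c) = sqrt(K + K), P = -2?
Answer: -254608/37 ≈ -6881.3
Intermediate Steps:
O(K, c) = sqrt(2)*sqrt(K) (O(K, c) = sqrt(2*K) = sqrt(2)*sqrt(K))
Y(D, a) = 1 (Y(D, a) = 3 - 1*2 = 3 - 2 = 1)
T(I, M) = -3 (T(I, M) = -2 - 1*1 = -2 - 1 = -3)
(T(O(5, P), -15)/(-74) + 215)*(-32) = (-3/(-74) + 215)*(-32) = (-3*(-1/74) + 215)*(-32) = (3/74 + 215)*(-32) = (15913/74)*(-32) = -254608/37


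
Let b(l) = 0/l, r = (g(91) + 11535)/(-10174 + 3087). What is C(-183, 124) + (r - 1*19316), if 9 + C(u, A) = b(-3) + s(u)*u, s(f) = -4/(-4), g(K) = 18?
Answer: -138264749/7087 ≈ -19510.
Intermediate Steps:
r = -11553/7087 (r = (18 + 11535)/(-10174 + 3087) = 11553/(-7087) = 11553*(-1/7087) = -11553/7087 ≈ -1.6302)
s(f) = 1 (s(f) = -4*(-¼) = 1)
b(l) = 0
C(u, A) = -9 + u (C(u, A) = -9 + (0 + 1*u) = -9 + (0 + u) = -9 + u)
C(-183, 124) + (r - 1*19316) = (-9 - 183) + (-11553/7087 - 1*19316) = -192 + (-11553/7087 - 19316) = -192 - 136904045/7087 = -138264749/7087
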